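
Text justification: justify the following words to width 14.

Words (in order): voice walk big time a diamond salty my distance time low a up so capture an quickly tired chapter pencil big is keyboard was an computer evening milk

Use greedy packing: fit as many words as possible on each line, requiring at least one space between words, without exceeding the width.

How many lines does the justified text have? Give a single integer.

Line 1: ['voice', 'walk', 'big'] (min_width=14, slack=0)
Line 2: ['time', 'a', 'diamond'] (min_width=14, slack=0)
Line 3: ['salty', 'my'] (min_width=8, slack=6)
Line 4: ['distance', 'time'] (min_width=13, slack=1)
Line 5: ['low', 'a', 'up', 'so'] (min_width=11, slack=3)
Line 6: ['capture', 'an'] (min_width=10, slack=4)
Line 7: ['quickly', 'tired'] (min_width=13, slack=1)
Line 8: ['chapter', 'pencil'] (min_width=14, slack=0)
Line 9: ['big', 'is'] (min_width=6, slack=8)
Line 10: ['keyboard', 'was'] (min_width=12, slack=2)
Line 11: ['an', 'computer'] (min_width=11, slack=3)
Line 12: ['evening', 'milk'] (min_width=12, slack=2)
Total lines: 12

Answer: 12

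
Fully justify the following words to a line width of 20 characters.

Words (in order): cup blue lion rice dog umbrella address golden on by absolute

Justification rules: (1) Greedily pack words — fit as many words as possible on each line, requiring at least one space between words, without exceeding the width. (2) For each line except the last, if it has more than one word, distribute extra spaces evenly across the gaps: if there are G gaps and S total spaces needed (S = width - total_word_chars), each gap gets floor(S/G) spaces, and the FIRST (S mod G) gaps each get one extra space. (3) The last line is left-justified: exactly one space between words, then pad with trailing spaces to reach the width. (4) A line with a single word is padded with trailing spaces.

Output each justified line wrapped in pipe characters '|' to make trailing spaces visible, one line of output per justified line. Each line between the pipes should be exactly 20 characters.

Answer: |cup  blue  lion rice|
|dog umbrella address|
|golden     on     by|
|absolute            |

Derivation:
Line 1: ['cup', 'blue', 'lion', 'rice'] (min_width=18, slack=2)
Line 2: ['dog', 'umbrella', 'address'] (min_width=20, slack=0)
Line 3: ['golden', 'on', 'by'] (min_width=12, slack=8)
Line 4: ['absolute'] (min_width=8, slack=12)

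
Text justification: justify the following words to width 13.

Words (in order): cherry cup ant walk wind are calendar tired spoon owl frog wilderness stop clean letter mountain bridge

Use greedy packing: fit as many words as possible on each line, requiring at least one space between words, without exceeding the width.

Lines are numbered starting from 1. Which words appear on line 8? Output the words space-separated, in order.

Line 1: ['cherry', 'cup'] (min_width=10, slack=3)
Line 2: ['ant', 'walk', 'wind'] (min_width=13, slack=0)
Line 3: ['are', 'calendar'] (min_width=12, slack=1)
Line 4: ['tired', 'spoon'] (min_width=11, slack=2)
Line 5: ['owl', 'frog'] (min_width=8, slack=5)
Line 6: ['wilderness'] (min_width=10, slack=3)
Line 7: ['stop', 'clean'] (min_width=10, slack=3)
Line 8: ['letter'] (min_width=6, slack=7)
Line 9: ['mountain'] (min_width=8, slack=5)
Line 10: ['bridge'] (min_width=6, slack=7)

Answer: letter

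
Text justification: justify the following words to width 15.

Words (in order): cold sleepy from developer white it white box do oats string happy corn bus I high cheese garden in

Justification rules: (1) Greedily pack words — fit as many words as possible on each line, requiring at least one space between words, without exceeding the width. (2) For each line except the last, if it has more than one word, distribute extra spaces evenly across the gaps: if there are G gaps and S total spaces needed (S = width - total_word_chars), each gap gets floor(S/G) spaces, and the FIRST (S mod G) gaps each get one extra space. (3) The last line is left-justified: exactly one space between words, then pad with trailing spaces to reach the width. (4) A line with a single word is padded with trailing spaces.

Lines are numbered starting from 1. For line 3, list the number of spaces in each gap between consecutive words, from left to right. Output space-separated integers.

Answer: 2 1

Derivation:
Line 1: ['cold', 'sleepy'] (min_width=11, slack=4)
Line 2: ['from', 'developer'] (min_width=14, slack=1)
Line 3: ['white', 'it', 'white'] (min_width=14, slack=1)
Line 4: ['box', 'do', 'oats'] (min_width=11, slack=4)
Line 5: ['string', 'happy'] (min_width=12, slack=3)
Line 6: ['corn', 'bus', 'I', 'high'] (min_width=15, slack=0)
Line 7: ['cheese', 'garden'] (min_width=13, slack=2)
Line 8: ['in'] (min_width=2, slack=13)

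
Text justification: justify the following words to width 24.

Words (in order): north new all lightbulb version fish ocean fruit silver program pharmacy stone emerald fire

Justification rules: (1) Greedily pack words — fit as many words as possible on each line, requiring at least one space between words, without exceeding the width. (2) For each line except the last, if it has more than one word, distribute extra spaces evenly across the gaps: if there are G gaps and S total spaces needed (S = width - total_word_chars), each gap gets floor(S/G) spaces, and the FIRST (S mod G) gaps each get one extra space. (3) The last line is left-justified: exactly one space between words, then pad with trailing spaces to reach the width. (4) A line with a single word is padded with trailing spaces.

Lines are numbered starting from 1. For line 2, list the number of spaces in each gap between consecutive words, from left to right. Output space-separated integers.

Answer: 1 1 1

Derivation:
Line 1: ['north', 'new', 'all', 'lightbulb'] (min_width=23, slack=1)
Line 2: ['version', 'fish', 'ocean', 'fruit'] (min_width=24, slack=0)
Line 3: ['silver', 'program', 'pharmacy'] (min_width=23, slack=1)
Line 4: ['stone', 'emerald', 'fire'] (min_width=18, slack=6)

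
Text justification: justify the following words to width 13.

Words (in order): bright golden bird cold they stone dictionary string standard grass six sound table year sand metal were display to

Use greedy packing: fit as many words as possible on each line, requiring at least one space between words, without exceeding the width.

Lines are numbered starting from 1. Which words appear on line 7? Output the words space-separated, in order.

Answer: grass six

Derivation:
Line 1: ['bright', 'golden'] (min_width=13, slack=0)
Line 2: ['bird', 'cold'] (min_width=9, slack=4)
Line 3: ['they', 'stone'] (min_width=10, slack=3)
Line 4: ['dictionary'] (min_width=10, slack=3)
Line 5: ['string'] (min_width=6, slack=7)
Line 6: ['standard'] (min_width=8, slack=5)
Line 7: ['grass', 'six'] (min_width=9, slack=4)
Line 8: ['sound', 'table'] (min_width=11, slack=2)
Line 9: ['year', 'sand'] (min_width=9, slack=4)
Line 10: ['metal', 'were'] (min_width=10, slack=3)
Line 11: ['display', 'to'] (min_width=10, slack=3)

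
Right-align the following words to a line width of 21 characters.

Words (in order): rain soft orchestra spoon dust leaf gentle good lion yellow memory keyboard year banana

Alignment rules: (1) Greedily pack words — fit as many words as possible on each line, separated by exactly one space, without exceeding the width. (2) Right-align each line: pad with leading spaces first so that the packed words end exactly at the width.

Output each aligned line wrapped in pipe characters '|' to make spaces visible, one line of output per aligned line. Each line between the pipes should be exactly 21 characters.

Answer: |  rain soft orchestra|
|      spoon dust leaf|
|     gentle good lion|
|        yellow memory|
| keyboard year banana|

Derivation:
Line 1: ['rain', 'soft', 'orchestra'] (min_width=19, slack=2)
Line 2: ['spoon', 'dust', 'leaf'] (min_width=15, slack=6)
Line 3: ['gentle', 'good', 'lion'] (min_width=16, slack=5)
Line 4: ['yellow', 'memory'] (min_width=13, slack=8)
Line 5: ['keyboard', 'year', 'banana'] (min_width=20, slack=1)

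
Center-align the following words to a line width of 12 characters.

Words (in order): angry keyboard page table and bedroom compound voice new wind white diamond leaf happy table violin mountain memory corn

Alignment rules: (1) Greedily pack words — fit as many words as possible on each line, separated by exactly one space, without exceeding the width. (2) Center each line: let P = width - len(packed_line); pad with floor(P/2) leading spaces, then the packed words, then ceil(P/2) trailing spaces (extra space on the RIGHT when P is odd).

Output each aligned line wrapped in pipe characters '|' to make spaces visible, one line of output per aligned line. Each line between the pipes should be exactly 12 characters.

Line 1: ['angry'] (min_width=5, slack=7)
Line 2: ['keyboard'] (min_width=8, slack=4)
Line 3: ['page', 'table'] (min_width=10, slack=2)
Line 4: ['and', 'bedroom'] (min_width=11, slack=1)
Line 5: ['compound'] (min_width=8, slack=4)
Line 6: ['voice', 'new'] (min_width=9, slack=3)
Line 7: ['wind', 'white'] (min_width=10, slack=2)
Line 8: ['diamond', 'leaf'] (min_width=12, slack=0)
Line 9: ['happy', 'table'] (min_width=11, slack=1)
Line 10: ['violin'] (min_width=6, slack=6)
Line 11: ['mountain'] (min_width=8, slack=4)
Line 12: ['memory', 'corn'] (min_width=11, slack=1)

Answer: |   angry    |
|  keyboard  |
| page table |
|and bedroom |
|  compound  |
| voice new  |
| wind white |
|diamond leaf|
|happy table |
|   violin   |
|  mountain  |
|memory corn |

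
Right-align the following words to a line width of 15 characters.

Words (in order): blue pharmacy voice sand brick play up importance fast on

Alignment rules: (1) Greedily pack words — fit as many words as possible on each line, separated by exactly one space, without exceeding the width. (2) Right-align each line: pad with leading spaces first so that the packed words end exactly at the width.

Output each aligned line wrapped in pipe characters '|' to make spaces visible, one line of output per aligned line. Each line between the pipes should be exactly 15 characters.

Answer: |  blue pharmacy|
|     voice sand|
|  brick play up|
|importance fast|
|             on|

Derivation:
Line 1: ['blue', 'pharmacy'] (min_width=13, slack=2)
Line 2: ['voice', 'sand'] (min_width=10, slack=5)
Line 3: ['brick', 'play', 'up'] (min_width=13, slack=2)
Line 4: ['importance', 'fast'] (min_width=15, slack=0)
Line 5: ['on'] (min_width=2, slack=13)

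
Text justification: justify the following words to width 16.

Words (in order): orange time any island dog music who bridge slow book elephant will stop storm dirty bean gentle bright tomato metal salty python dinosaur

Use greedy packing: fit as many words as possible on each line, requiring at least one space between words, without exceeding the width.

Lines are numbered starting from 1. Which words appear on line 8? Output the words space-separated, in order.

Answer: tomato metal

Derivation:
Line 1: ['orange', 'time', 'any'] (min_width=15, slack=1)
Line 2: ['island', 'dog', 'music'] (min_width=16, slack=0)
Line 3: ['who', 'bridge', 'slow'] (min_width=15, slack=1)
Line 4: ['book', 'elephant'] (min_width=13, slack=3)
Line 5: ['will', 'stop', 'storm'] (min_width=15, slack=1)
Line 6: ['dirty', 'bean'] (min_width=10, slack=6)
Line 7: ['gentle', 'bright'] (min_width=13, slack=3)
Line 8: ['tomato', 'metal'] (min_width=12, slack=4)
Line 9: ['salty', 'python'] (min_width=12, slack=4)
Line 10: ['dinosaur'] (min_width=8, slack=8)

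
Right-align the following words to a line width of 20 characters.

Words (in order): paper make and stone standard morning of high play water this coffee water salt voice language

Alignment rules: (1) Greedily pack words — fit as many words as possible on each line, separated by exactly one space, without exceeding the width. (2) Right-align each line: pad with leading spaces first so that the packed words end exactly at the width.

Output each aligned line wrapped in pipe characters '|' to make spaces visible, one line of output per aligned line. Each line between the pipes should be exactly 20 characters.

Answer: |paper make and stone|
| standard morning of|
|high play water this|
|   coffee water salt|
|      voice language|

Derivation:
Line 1: ['paper', 'make', 'and', 'stone'] (min_width=20, slack=0)
Line 2: ['standard', 'morning', 'of'] (min_width=19, slack=1)
Line 3: ['high', 'play', 'water', 'this'] (min_width=20, slack=0)
Line 4: ['coffee', 'water', 'salt'] (min_width=17, slack=3)
Line 5: ['voice', 'language'] (min_width=14, slack=6)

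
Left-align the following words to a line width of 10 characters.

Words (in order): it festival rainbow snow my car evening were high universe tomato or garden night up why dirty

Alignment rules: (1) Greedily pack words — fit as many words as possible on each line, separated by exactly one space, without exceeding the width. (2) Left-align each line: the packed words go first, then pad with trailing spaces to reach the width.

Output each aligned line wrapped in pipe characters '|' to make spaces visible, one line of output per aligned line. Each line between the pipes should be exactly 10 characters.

Answer: |it        |
|festival  |
|rainbow   |
|snow my   |
|car       |
|evening   |
|were high |
|universe  |
|tomato or |
|garden    |
|night up  |
|why dirty |

Derivation:
Line 1: ['it'] (min_width=2, slack=8)
Line 2: ['festival'] (min_width=8, slack=2)
Line 3: ['rainbow'] (min_width=7, slack=3)
Line 4: ['snow', 'my'] (min_width=7, slack=3)
Line 5: ['car'] (min_width=3, slack=7)
Line 6: ['evening'] (min_width=7, slack=3)
Line 7: ['were', 'high'] (min_width=9, slack=1)
Line 8: ['universe'] (min_width=8, slack=2)
Line 9: ['tomato', 'or'] (min_width=9, slack=1)
Line 10: ['garden'] (min_width=6, slack=4)
Line 11: ['night', 'up'] (min_width=8, slack=2)
Line 12: ['why', 'dirty'] (min_width=9, slack=1)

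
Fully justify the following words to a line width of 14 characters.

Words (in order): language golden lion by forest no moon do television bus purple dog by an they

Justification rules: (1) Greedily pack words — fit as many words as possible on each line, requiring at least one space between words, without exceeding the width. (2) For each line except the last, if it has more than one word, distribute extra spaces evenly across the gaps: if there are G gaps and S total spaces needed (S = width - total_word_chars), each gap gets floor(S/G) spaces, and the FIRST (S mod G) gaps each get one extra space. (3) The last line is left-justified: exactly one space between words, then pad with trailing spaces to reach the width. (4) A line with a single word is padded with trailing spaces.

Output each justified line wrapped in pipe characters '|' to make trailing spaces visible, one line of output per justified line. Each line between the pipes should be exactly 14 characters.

Line 1: ['language'] (min_width=8, slack=6)
Line 2: ['golden', 'lion', 'by'] (min_width=14, slack=0)
Line 3: ['forest', 'no', 'moon'] (min_width=14, slack=0)
Line 4: ['do', 'television'] (min_width=13, slack=1)
Line 5: ['bus', 'purple', 'dog'] (min_width=14, slack=0)
Line 6: ['by', 'an', 'they'] (min_width=10, slack=4)

Answer: |language      |
|golden lion by|
|forest no moon|
|do  television|
|bus purple dog|
|by an they    |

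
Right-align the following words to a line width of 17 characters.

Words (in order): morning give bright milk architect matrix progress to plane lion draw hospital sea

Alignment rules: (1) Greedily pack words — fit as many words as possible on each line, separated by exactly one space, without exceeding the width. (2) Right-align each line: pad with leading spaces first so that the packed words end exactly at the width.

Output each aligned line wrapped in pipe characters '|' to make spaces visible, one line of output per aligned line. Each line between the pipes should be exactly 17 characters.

Answer: |     morning give|
|      bright milk|
| architect matrix|
|progress to plane|
|        lion draw|
|     hospital sea|

Derivation:
Line 1: ['morning', 'give'] (min_width=12, slack=5)
Line 2: ['bright', 'milk'] (min_width=11, slack=6)
Line 3: ['architect', 'matrix'] (min_width=16, slack=1)
Line 4: ['progress', 'to', 'plane'] (min_width=17, slack=0)
Line 5: ['lion', 'draw'] (min_width=9, slack=8)
Line 6: ['hospital', 'sea'] (min_width=12, slack=5)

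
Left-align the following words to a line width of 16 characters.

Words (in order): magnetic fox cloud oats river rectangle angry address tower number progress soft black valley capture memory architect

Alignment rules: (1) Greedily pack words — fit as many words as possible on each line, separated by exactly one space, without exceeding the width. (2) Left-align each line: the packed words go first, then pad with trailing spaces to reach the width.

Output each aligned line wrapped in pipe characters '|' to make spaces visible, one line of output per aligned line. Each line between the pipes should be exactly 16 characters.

Answer: |magnetic fox    |
|cloud oats river|
|rectangle angry |
|address tower   |
|number progress |
|soft black      |
|valley capture  |
|memory architect|

Derivation:
Line 1: ['magnetic', 'fox'] (min_width=12, slack=4)
Line 2: ['cloud', 'oats', 'river'] (min_width=16, slack=0)
Line 3: ['rectangle', 'angry'] (min_width=15, slack=1)
Line 4: ['address', 'tower'] (min_width=13, slack=3)
Line 5: ['number', 'progress'] (min_width=15, slack=1)
Line 6: ['soft', 'black'] (min_width=10, slack=6)
Line 7: ['valley', 'capture'] (min_width=14, slack=2)
Line 8: ['memory', 'architect'] (min_width=16, slack=0)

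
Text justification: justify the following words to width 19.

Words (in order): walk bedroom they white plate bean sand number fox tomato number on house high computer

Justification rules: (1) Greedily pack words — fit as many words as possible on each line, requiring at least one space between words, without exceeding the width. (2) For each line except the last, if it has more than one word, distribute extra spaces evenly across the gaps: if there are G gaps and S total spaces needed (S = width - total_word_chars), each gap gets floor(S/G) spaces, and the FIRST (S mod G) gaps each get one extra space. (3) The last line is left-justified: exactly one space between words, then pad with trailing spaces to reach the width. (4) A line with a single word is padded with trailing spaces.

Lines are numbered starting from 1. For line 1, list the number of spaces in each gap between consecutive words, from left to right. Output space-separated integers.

Line 1: ['walk', 'bedroom', 'they'] (min_width=17, slack=2)
Line 2: ['white', 'plate', 'bean'] (min_width=16, slack=3)
Line 3: ['sand', 'number', 'fox'] (min_width=15, slack=4)
Line 4: ['tomato', 'number', 'on'] (min_width=16, slack=3)
Line 5: ['house', 'high', 'computer'] (min_width=19, slack=0)

Answer: 2 2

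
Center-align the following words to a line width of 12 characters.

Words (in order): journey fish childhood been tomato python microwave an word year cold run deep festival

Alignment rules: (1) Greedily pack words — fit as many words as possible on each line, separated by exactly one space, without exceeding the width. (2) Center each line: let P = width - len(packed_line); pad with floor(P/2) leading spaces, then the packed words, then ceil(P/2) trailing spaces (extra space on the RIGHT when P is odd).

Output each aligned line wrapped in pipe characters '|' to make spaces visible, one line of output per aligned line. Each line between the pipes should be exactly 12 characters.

Line 1: ['journey', 'fish'] (min_width=12, slack=0)
Line 2: ['childhood'] (min_width=9, slack=3)
Line 3: ['been', 'tomato'] (min_width=11, slack=1)
Line 4: ['python'] (min_width=6, slack=6)
Line 5: ['microwave', 'an'] (min_width=12, slack=0)
Line 6: ['word', 'year'] (min_width=9, slack=3)
Line 7: ['cold', 'run'] (min_width=8, slack=4)
Line 8: ['deep'] (min_width=4, slack=8)
Line 9: ['festival'] (min_width=8, slack=4)

Answer: |journey fish|
| childhood  |
|been tomato |
|   python   |
|microwave an|
| word year  |
|  cold run  |
|    deep    |
|  festival  |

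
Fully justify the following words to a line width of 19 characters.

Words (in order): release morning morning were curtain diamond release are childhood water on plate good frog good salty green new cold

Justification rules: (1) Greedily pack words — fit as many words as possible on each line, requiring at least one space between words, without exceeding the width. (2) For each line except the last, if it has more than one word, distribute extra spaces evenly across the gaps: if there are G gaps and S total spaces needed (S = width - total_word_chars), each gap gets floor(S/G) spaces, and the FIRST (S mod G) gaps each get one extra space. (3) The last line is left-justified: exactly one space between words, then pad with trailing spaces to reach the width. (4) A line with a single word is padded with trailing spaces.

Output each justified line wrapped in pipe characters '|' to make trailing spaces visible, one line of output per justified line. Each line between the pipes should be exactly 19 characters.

Answer: |release     morning|
|morning        were|
|curtain     diamond|
|release         are|
|childhood  water on|
|plate   good   frog|
|good   salty  green|
|new cold           |

Derivation:
Line 1: ['release', 'morning'] (min_width=15, slack=4)
Line 2: ['morning', 'were'] (min_width=12, slack=7)
Line 3: ['curtain', 'diamond'] (min_width=15, slack=4)
Line 4: ['release', 'are'] (min_width=11, slack=8)
Line 5: ['childhood', 'water', 'on'] (min_width=18, slack=1)
Line 6: ['plate', 'good', 'frog'] (min_width=15, slack=4)
Line 7: ['good', 'salty', 'green'] (min_width=16, slack=3)
Line 8: ['new', 'cold'] (min_width=8, slack=11)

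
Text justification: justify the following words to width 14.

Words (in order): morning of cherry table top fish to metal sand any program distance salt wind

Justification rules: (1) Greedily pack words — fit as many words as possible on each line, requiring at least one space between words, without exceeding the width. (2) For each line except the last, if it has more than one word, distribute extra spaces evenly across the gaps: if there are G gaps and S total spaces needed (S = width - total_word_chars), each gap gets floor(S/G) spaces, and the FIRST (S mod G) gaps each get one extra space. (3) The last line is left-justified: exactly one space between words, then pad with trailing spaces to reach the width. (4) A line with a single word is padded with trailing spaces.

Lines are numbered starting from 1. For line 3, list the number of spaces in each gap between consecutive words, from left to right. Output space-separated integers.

Answer: 3 2

Derivation:
Line 1: ['morning', 'of'] (min_width=10, slack=4)
Line 2: ['cherry', 'table'] (min_width=12, slack=2)
Line 3: ['top', 'fish', 'to'] (min_width=11, slack=3)
Line 4: ['metal', 'sand', 'any'] (min_width=14, slack=0)
Line 5: ['program'] (min_width=7, slack=7)
Line 6: ['distance', 'salt'] (min_width=13, slack=1)
Line 7: ['wind'] (min_width=4, slack=10)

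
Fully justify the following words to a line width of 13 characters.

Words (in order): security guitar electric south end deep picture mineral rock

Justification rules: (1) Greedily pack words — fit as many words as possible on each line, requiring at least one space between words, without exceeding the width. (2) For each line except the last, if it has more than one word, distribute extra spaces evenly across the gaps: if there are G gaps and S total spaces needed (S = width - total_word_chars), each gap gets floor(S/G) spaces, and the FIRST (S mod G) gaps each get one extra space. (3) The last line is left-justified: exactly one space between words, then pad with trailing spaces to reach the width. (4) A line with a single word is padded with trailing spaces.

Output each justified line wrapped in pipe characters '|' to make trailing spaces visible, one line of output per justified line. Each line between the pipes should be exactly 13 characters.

Line 1: ['security'] (min_width=8, slack=5)
Line 2: ['guitar'] (min_width=6, slack=7)
Line 3: ['electric'] (min_width=8, slack=5)
Line 4: ['south', 'end'] (min_width=9, slack=4)
Line 5: ['deep', 'picture'] (min_width=12, slack=1)
Line 6: ['mineral', 'rock'] (min_width=12, slack=1)

Answer: |security     |
|guitar       |
|electric     |
|south     end|
|deep  picture|
|mineral rock |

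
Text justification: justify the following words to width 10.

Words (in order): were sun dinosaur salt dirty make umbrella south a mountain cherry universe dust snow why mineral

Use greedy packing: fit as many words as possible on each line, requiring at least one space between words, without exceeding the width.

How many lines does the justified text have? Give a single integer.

Line 1: ['were', 'sun'] (min_width=8, slack=2)
Line 2: ['dinosaur'] (min_width=8, slack=2)
Line 3: ['salt', 'dirty'] (min_width=10, slack=0)
Line 4: ['make'] (min_width=4, slack=6)
Line 5: ['umbrella'] (min_width=8, slack=2)
Line 6: ['south', 'a'] (min_width=7, slack=3)
Line 7: ['mountain'] (min_width=8, slack=2)
Line 8: ['cherry'] (min_width=6, slack=4)
Line 9: ['universe'] (min_width=8, slack=2)
Line 10: ['dust', 'snow'] (min_width=9, slack=1)
Line 11: ['why'] (min_width=3, slack=7)
Line 12: ['mineral'] (min_width=7, slack=3)
Total lines: 12

Answer: 12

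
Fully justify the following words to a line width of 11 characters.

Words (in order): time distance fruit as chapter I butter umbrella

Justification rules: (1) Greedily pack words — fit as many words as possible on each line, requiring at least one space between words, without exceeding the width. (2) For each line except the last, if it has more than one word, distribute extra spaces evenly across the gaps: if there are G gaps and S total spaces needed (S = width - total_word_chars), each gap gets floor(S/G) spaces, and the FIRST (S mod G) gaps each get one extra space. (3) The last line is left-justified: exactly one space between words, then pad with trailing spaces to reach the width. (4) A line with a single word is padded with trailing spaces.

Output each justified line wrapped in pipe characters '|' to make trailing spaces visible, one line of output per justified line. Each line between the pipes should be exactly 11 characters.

Line 1: ['time'] (min_width=4, slack=7)
Line 2: ['distance'] (min_width=8, slack=3)
Line 3: ['fruit', 'as'] (min_width=8, slack=3)
Line 4: ['chapter', 'I'] (min_width=9, slack=2)
Line 5: ['butter'] (min_width=6, slack=5)
Line 6: ['umbrella'] (min_width=8, slack=3)

Answer: |time       |
|distance   |
|fruit    as|
|chapter   I|
|butter     |
|umbrella   |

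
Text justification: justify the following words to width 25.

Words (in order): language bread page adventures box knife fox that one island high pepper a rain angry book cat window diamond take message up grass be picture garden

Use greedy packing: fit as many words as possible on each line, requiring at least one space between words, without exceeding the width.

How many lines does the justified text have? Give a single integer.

Answer: 7

Derivation:
Line 1: ['language', 'bread', 'page'] (min_width=19, slack=6)
Line 2: ['adventures', 'box', 'knife', 'fox'] (min_width=24, slack=1)
Line 3: ['that', 'one', 'island', 'high'] (min_width=20, slack=5)
Line 4: ['pepper', 'a', 'rain', 'angry', 'book'] (min_width=24, slack=1)
Line 5: ['cat', 'window', 'diamond', 'take'] (min_width=23, slack=2)
Line 6: ['message', 'up', 'grass', 'be'] (min_width=19, slack=6)
Line 7: ['picture', 'garden'] (min_width=14, slack=11)
Total lines: 7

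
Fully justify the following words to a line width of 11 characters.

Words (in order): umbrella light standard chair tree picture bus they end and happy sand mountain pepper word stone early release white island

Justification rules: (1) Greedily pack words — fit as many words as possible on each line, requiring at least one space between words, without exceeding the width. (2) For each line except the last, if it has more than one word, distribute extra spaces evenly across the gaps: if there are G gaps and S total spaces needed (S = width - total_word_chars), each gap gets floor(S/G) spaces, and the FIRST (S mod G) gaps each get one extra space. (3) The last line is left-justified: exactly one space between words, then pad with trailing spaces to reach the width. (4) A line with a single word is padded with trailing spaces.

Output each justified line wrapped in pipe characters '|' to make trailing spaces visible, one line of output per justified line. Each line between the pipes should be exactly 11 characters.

Answer: |umbrella   |
|light      |
|standard   |
|chair  tree|
|picture bus|
|they    end|
|and   happy|
|sand       |
|mountain   |
|pepper word|
|stone early|
|release    |
|white      |
|island     |

Derivation:
Line 1: ['umbrella'] (min_width=8, slack=3)
Line 2: ['light'] (min_width=5, slack=6)
Line 3: ['standard'] (min_width=8, slack=3)
Line 4: ['chair', 'tree'] (min_width=10, slack=1)
Line 5: ['picture', 'bus'] (min_width=11, slack=0)
Line 6: ['they', 'end'] (min_width=8, slack=3)
Line 7: ['and', 'happy'] (min_width=9, slack=2)
Line 8: ['sand'] (min_width=4, slack=7)
Line 9: ['mountain'] (min_width=8, slack=3)
Line 10: ['pepper', 'word'] (min_width=11, slack=0)
Line 11: ['stone', 'early'] (min_width=11, slack=0)
Line 12: ['release'] (min_width=7, slack=4)
Line 13: ['white'] (min_width=5, slack=6)
Line 14: ['island'] (min_width=6, slack=5)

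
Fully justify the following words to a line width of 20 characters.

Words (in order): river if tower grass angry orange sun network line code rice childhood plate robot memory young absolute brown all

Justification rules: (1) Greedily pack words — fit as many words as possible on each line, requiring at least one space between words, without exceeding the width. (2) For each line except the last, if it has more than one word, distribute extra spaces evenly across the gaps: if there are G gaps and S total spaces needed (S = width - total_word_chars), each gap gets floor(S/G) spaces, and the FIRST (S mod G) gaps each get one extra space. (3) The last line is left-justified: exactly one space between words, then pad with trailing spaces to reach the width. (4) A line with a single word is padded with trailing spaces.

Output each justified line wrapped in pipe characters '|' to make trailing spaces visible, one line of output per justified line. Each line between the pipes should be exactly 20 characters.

Line 1: ['river', 'if', 'tower', 'grass'] (min_width=20, slack=0)
Line 2: ['angry', 'orange', 'sun'] (min_width=16, slack=4)
Line 3: ['network', 'line', 'code'] (min_width=17, slack=3)
Line 4: ['rice', 'childhood', 'plate'] (min_width=20, slack=0)
Line 5: ['robot', 'memory', 'young'] (min_width=18, slack=2)
Line 6: ['absolute', 'brown', 'all'] (min_width=18, slack=2)

Answer: |river if tower grass|
|angry   orange   sun|
|network   line  code|
|rice childhood plate|
|robot  memory  young|
|absolute brown all  |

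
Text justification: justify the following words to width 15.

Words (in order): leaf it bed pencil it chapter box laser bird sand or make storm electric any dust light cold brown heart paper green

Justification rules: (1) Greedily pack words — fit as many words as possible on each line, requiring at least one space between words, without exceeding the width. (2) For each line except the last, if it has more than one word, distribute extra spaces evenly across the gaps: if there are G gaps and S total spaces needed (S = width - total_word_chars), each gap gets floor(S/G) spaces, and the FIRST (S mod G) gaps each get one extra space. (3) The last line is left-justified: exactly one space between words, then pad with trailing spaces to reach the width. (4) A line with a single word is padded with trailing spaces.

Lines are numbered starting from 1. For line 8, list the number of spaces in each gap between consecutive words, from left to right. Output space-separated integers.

Answer: 5

Derivation:
Line 1: ['leaf', 'it', 'bed'] (min_width=11, slack=4)
Line 2: ['pencil', 'it'] (min_width=9, slack=6)
Line 3: ['chapter', 'box'] (min_width=11, slack=4)
Line 4: ['laser', 'bird', 'sand'] (min_width=15, slack=0)
Line 5: ['or', 'make', 'storm'] (min_width=13, slack=2)
Line 6: ['electric', 'any'] (min_width=12, slack=3)
Line 7: ['dust', 'light', 'cold'] (min_width=15, slack=0)
Line 8: ['brown', 'heart'] (min_width=11, slack=4)
Line 9: ['paper', 'green'] (min_width=11, slack=4)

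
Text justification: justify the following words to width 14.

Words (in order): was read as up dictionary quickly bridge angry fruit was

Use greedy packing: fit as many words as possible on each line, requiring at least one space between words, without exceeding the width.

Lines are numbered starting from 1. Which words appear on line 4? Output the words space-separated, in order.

Answer: angry fruit

Derivation:
Line 1: ['was', 'read', 'as', 'up'] (min_width=14, slack=0)
Line 2: ['dictionary'] (min_width=10, slack=4)
Line 3: ['quickly', 'bridge'] (min_width=14, slack=0)
Line 4: ['angry', 'fruit'] (min_width=11, slack=3)
Line 5: ['was'] (min_width=3, slack=11)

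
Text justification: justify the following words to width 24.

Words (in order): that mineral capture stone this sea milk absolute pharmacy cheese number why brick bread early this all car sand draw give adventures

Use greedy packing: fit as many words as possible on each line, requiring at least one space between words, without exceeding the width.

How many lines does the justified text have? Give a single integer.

Answer: 6

Derivation:
Line 1: ['that', 'mineral', 'capture'] (min_width=20, slack=4)
Line 2: ['stone', 'this', 'sea', 'milk'] (min_width=19, slack=5)
Line 3: ['absolute', 'pharmacy', 'cheese'] (min_width=24, slack=0)
Line 4: ['number', 'why', 'brick', 'bread'] (min_width=22, slack=2)
Line 5: ['early', 'this', 'all', 'car', 'sand'] (min_width=23, slack=1)
Line 6: ['draw', 'give', 'adventures'] (min_width=20, slack=4)
Total lines: 6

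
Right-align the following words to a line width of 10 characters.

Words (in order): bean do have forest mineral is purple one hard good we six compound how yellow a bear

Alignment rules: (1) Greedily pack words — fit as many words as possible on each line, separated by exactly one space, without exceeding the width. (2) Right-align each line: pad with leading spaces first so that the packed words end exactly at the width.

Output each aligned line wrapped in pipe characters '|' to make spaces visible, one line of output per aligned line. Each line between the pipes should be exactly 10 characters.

Answer: |   bean do|
|      have|
|    forest|
|mineral is|
|purple one|
| hard good|
|    we six|
|  compound|
|how yellow|
|    a bear|

Derivation:
Line 1: ['bean', 'do'] (min_width=7, slack=3)
Line 2: ['have'] (min_width=4, slack=6)
Line 3: ['forest'] (min_width=6, slack=4)
Line 4: ['mineral', 'is'] (min_width=10, slack=0)
Line 5: ['purple', 'one'] (min_width=10, slack=0)
Line 6: ['hard', 'good'] (min_width=9, slack=1)
Line 7: ['we', 'six'] (min_width=6, slack=4)
Line 8: ['compound'] (min_width=8, slack=2)
Line 9: ['how', 'yellow'] (min_width=10, slack=0)
Line 10: ['a', 'bear'] (min_width=6, slack=4)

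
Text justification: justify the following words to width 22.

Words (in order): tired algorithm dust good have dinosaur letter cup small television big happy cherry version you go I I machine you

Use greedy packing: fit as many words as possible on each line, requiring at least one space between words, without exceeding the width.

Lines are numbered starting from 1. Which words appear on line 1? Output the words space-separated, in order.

Answer: tired algorithm dust

Derivation:
Line 1: ['tired', 'algorithm', 'dust'] (min_width=20, slack=2)
Line 2: ['good', 'have', 'dinosaur'] (min_width=18, slack=4)
Line 3: ['letter', 'cup', 'small'] (min_width=16, slack=6)
Line 4: ['television', 'big', 'happy'] (min_width=20, slack=2)
Line 5: ['cherry', 'version', 'you', 'go'] (min_width=21, slack=1)
Line 6: ['I', 'I', 'machine', 'you'] (min_width=15, slack=7)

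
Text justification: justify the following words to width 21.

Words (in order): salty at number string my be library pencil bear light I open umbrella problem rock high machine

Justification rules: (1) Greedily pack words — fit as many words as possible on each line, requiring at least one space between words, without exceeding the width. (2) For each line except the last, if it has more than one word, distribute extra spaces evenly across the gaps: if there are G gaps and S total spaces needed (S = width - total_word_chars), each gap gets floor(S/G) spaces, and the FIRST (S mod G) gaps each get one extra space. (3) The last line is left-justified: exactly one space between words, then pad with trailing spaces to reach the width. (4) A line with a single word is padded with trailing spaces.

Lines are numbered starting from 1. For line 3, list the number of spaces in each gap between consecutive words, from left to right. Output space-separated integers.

Answer: 2 2 1

Derivation:
Line 1: ['salty', 'at', 'number'] (min_width=15, slack=6)
Line 2: ['string', 'my', 'be', 'library'] (min_width=20, slack=1)
Line 3: ['pencil', 'bear', 'light', 'I'] (min_width=19, slack=2)
Line 4: ['open', 'umbrella', 'problem'] (min_width=21, slack=0)
Line 5: ['rock', 'high', 'machine'] (min_width=17, slack=4)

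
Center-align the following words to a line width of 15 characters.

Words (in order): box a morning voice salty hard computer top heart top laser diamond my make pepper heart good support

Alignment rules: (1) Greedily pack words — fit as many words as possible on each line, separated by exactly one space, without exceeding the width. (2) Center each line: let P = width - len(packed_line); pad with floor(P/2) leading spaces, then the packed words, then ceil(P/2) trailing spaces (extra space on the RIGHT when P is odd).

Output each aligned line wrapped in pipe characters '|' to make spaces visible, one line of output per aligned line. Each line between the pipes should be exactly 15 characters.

Line 1: ['box', 'a', 'morning'] (min_width=13, slack=2)
Line 2: ['voice', 'salty'] (min_width=11, slack=4)
Line 3: ['hard', 'computer'] (min_width=13, slack=2)
Line 4: ['top', 'heart', 'top'] (min_width=13, slack=2)
Line 5: ['laser', 'diamond'] (min_width=13, slack=2)
Line 6: ['my', 'make', 'pepper'] (min_width=14, slack=1)
Line 7: ['heart', 'good'] (min_width=10, slack=5)
Line 8: ['support'] (min_width=7, slack=8)

Answer: | box a morning |
|  voice salty  |
| hard computer |
| top heart top |
| laser diamond |
|my make pepper |
|  heart good   |
|    support    |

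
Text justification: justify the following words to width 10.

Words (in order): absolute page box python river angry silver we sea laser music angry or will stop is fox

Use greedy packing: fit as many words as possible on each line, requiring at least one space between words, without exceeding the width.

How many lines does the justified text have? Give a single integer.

Answer: 11

Derivation:
Line 1: ['absolute'] (min_width=8, slack=2)
Line 2: ['page', 'box'] (min_width=8, slack=2)
Line 3: ['python'] (min_width=6, slack=4)
Line 4: ['river'] (min_width=5, slack=5)
Line 5: ['angry'] (min_width=5, slack=5)
Line 6: ['silver', 'we'] (min_width=9, slack=1)
Line 7: ['sea', 'laser'] (min_width=9, slack=1)
Line 8: ['music'] (min_width=5, slack=5)
Line 9: ['angry', 'or'] (min_width=8, slack=2)
Line 10: ['will', 'stop'] (min_width=9, slack=1)
Line 11: ['is', 'fox'] (min_width=6, slack=4)
Total lines: 11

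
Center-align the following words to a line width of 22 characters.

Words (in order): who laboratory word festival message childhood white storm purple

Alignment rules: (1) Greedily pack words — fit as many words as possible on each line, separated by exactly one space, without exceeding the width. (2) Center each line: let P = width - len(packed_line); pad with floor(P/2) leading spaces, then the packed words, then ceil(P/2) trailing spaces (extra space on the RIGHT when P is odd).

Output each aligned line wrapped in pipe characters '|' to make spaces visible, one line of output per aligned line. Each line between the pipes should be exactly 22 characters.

Answer: | who laboratory word  |
|   festival message   |
|childhood white storm |
|        purple        |

Derivation:
Line 1: ['who', 'laboratory', 'word'] (min_width=19, slack=3)
Line 2: ['festival', 'message'] (min_width=16, slack=6)
Line 3: ['childhood', 'white', 'storm'] (min_width=21, slack=1)
Line 4: ['purple'] (min_width=6, slack=16)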